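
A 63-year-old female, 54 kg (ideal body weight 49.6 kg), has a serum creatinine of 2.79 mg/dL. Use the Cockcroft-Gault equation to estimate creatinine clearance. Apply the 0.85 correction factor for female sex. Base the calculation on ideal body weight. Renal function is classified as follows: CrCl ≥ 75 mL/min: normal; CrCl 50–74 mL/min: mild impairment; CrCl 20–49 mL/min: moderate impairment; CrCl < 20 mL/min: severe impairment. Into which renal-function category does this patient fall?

severe impairment

CrCl = (140 − 63) × 49.6 / (72 × 2.79) × 0.85 = 3819.2 / 200.88 × 0.85 ≈ 16.2 mL/min
16 mL/min falls in the 'severe impairment' range.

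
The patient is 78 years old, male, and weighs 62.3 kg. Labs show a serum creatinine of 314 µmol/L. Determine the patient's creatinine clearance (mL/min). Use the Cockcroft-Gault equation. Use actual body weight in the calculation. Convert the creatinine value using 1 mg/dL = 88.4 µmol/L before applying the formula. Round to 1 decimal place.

SCr = 314 / 88.4 = 3.552 mg/dL
CrCl = (140 − 78) × 62.3 / (72 × 3.552) = 3862.6 / 255.74 ≈ 15.1 mL/min

15.1 mL/min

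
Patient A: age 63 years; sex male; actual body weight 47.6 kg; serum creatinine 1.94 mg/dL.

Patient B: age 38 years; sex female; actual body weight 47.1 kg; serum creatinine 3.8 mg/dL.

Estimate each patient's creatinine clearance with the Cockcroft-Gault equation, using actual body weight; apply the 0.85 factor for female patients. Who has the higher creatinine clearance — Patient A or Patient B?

Patient A: CrCl = (140 − 63) × 47.6 / (72 × 1.94) = 3665.2 / 139.68 ≈ 26.2 mL/min
Patient B: CrCl = (140 − 38) × 47.1 / (72 × 3.8) × 0.85 = 4804.2 / 273.60 × 0.85 ≈ 14.9 mL/min
26.2 vs 14.9 mL/min → Patient A is higher.

Patient A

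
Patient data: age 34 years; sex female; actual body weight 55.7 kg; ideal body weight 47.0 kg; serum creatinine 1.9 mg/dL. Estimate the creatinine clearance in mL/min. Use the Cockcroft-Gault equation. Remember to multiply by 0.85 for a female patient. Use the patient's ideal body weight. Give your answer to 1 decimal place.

CrCl = (140 − 34) × 47 / (72 × 1.9) × 0.85 = 4982.0 / 136.80 × 0.85 ≈ 31.0 mL/min

31.0 mL/min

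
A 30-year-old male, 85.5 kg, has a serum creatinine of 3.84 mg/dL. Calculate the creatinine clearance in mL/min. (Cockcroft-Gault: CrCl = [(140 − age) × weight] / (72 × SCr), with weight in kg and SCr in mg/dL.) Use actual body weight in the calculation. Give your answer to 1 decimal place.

CrCl = (140 − 30) × 85.5 / (72 × 3.84) = 9405.0 / 276.48 ≈ 34.0 mL/min

34.0 mL/min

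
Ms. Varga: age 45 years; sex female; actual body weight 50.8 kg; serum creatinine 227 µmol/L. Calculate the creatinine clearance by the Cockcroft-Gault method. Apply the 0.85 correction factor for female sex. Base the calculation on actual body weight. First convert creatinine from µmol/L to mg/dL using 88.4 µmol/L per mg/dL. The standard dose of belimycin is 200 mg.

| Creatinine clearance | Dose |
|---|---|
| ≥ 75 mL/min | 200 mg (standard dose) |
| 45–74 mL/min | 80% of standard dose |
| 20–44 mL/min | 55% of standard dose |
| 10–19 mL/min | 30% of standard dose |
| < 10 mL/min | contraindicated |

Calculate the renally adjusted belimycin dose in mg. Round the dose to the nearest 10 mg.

SCr = 227 / 88.4 = 2.568 mg/dL
CrCl = (140 − 45) × 50.8 / (72 × 2.568) × 0.85 = 4826.0 / 184.90 × 0.85 ≈ 22.2 mL/min
CrCl ≈ 22 mL/min → bracket 20–44 mL/min.
55% of 200 mg = 110 mg

110 mg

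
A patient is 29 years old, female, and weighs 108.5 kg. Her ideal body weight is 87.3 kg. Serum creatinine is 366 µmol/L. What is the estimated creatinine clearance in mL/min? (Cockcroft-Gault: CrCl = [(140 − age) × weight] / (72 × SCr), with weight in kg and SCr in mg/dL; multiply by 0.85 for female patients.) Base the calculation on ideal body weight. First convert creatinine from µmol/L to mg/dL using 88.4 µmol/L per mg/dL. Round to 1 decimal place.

27.6 mL/min

SCr = 366 / 88.4 = 4.14 mg/dL
CrCl = (140 − 29) × 87.3 / (72 × 4.14) × 0.85 = 9690.3 / 298.08 × 0.85 ≈ 27.6 mL/min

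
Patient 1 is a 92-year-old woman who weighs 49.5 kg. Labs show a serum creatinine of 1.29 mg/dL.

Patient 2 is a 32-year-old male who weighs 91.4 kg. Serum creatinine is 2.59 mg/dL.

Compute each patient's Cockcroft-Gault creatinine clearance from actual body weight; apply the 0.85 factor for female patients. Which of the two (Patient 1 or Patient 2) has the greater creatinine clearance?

Patient 1: CrCl = (140 − 92) × 49.5 / (72 × 1.29) × 0.85 = 2376.0 / 92.88 × 0.85 ≈ 21.7 mL/min
Patient 2: CrCl = (140 − 32) × 91.4 / (72 × 2.59) = 9871.2 / 186.48 ≈ 52.9 mL/min
21.7 vs 52.9 mL/min → Patient 2 is higher.

Patient 2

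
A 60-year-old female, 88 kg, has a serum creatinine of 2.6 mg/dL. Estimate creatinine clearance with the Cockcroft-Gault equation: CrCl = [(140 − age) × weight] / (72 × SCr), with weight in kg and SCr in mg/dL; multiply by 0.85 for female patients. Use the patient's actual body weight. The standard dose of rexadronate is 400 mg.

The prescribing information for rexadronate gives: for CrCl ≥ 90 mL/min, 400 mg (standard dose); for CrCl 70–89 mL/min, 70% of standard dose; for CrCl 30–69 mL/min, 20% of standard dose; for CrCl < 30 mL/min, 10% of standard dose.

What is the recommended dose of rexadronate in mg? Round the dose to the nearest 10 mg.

CrCl = (140 − 60) × 88 / (72 × 2.6) × 0.85 = 7040.0 / 187.20 × 0.85 ≈ 32.0 mL/min
CrCl ≈ 32 mL/min → bracket 30–69 mL/min.
20% of 400 mg = 80 mg

80 mg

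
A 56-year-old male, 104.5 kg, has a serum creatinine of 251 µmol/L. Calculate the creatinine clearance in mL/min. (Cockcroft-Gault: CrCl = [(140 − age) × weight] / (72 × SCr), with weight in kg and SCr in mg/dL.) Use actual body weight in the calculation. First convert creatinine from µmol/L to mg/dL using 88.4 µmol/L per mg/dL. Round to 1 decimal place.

SCr = 251 / 88.4 = 2.839 mg/dL
CrCl = (140 − 56) × 104.5 / (72 × 2.839) = 8778.0 / 204.41 ≈ 42.9 mL/min

42.9 mL/min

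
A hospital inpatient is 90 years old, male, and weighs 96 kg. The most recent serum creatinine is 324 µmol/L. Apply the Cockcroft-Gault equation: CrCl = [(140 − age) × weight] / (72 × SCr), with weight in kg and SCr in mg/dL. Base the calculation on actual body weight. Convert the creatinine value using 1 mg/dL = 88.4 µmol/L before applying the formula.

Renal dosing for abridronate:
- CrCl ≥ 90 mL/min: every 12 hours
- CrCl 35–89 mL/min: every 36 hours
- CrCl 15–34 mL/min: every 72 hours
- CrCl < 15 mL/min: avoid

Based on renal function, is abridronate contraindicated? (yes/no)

no

SCr = 324 / 88.4 = 3.665 mg/dL
CrCl = (140 − 90) × 96 / (72 × 3.665) = 4800.0 / 263.88 ≈ 18.2 mL/min
CrCl ≈ 18 mL/min, which is ≥ 15 mL/min.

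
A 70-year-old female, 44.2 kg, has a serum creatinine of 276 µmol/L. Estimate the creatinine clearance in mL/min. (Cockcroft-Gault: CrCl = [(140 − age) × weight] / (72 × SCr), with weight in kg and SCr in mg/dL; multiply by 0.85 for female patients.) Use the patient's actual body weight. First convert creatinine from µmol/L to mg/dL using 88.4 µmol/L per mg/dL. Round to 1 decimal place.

11.7 mL/min

SCr = 276 / 88.4 = 3.122 mg/dL
CrCl = (140 − 70) × 44.2 / (72 × 3.122) × 0.85 = 3094.0 / 224.78 × 0.85 ≈ 11.7 mL/min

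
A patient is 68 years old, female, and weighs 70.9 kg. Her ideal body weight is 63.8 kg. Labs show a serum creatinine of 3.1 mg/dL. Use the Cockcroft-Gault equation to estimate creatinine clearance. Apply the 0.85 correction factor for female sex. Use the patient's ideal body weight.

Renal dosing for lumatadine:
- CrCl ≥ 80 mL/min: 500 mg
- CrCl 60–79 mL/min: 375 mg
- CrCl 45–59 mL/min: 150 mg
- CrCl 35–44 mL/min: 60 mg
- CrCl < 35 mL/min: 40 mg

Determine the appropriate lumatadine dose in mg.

40 mg

CrCl = (140 − 68) × 63.8 / (72 × 3.1) × 0.85 = 4593.6 / 223.20 × 0.85 ≈ 17.5 mL/min
CrCl ≈ 17 mL/min → bracket < 35 mL/min.
Dose for this bracket: 40 mg.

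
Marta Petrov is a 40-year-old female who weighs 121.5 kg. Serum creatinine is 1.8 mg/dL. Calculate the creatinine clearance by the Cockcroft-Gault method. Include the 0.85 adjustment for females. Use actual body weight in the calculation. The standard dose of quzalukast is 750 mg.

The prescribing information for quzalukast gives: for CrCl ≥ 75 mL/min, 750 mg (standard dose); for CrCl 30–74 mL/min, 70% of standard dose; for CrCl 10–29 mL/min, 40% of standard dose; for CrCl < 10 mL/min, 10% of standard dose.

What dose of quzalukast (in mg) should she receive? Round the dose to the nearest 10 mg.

CrCl = (140 − 40) × 121.5 / (72 × 1.8) × 0.85 = 12150.0 / 129.60 × 0.85 ≈ 79.7 mL/min
CrCl ≈ 80 mL/min → bracket ≥ 75 mL/min.
100% of 750 mg = 750 mg

750 mg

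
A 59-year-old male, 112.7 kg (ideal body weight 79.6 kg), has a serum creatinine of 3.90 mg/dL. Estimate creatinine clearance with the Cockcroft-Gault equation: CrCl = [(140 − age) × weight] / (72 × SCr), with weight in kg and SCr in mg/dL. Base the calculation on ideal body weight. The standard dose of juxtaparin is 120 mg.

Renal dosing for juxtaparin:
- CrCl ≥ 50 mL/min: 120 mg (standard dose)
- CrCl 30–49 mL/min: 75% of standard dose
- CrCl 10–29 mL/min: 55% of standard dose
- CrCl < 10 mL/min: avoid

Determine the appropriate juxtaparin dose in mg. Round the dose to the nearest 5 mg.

CrCl = (140 − 59) × 79.6 / (72 × 3.9) = 6447.6 / 280.80 ≈ 23.0 mL/min
CrCl ≈ 23 mL/min → bracket 10–29 mL/min.
55% of 120 mg = 66 mg → 65 mg

65 mg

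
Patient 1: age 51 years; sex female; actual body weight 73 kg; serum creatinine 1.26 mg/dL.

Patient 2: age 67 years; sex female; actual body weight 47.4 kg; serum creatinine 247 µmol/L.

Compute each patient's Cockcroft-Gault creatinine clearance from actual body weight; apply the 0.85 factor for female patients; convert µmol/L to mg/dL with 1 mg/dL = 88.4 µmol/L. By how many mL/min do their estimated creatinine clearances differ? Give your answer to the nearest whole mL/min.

Patient 1: CrCl = (140 − 51) × 73 / (72 × 1.26) × 0.85 = 6497.0 / 90.72 × 0.85 ≈ 60.9 mL/min
Patient 2: SCr = 247 / 88.4 = 2.794 mg/dL
Patient 2: CrCl = (140 − 67) × 47.4 / (72 × 2.794) × 0.85 = 3460.2 / 201.17 × 0.85 ≈ 14.6 mL/min
|60.9 − 14.6| = 46.3 mL/min

46 mL/min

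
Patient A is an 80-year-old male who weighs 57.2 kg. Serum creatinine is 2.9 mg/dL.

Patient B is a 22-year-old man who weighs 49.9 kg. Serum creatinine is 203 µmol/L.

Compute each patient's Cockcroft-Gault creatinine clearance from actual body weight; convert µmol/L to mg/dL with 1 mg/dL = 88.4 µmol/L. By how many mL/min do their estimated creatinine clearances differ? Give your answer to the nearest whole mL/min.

19 mL/min

Patient A: CrCl = (140 − 80) × 57.2 / (72 × 2.9) = 3432.0 / 208.80 ≈ 16.4 mL/min
Patient B: SCr = 203 / 88.4 = 2.296 mg/dL
Patient B: CrCl = (140 − 22) × 49.9 / (72 × 2.296) = 5888.2 / 165.31 ≈ 35.6 mL/min
|16.4 − 35.6| = 19.2 mL/min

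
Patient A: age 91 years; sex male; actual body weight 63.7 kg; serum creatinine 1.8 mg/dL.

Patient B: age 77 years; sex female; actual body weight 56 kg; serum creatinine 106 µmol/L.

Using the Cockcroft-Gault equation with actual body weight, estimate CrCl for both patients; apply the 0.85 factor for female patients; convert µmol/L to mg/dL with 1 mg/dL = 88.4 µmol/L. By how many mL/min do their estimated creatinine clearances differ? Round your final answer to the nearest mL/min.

11 mL/min

Patient A: CrCl = (140 − 91) × 63.7 / (72 × 1.8) = 3121.3 / 129.60 ≈ 24.1 mL/min
Patient B: SCr = 106 / 88.4 = 1.199 mg/dL
Patient B: CrCl = (140 − 77) × 56 / (72 × 1.199) × 0.85 = 3528.0 / 86.33 × 0.85 ≈ 34.7 mL/min
|24.1 − 34.7| = 10.6 mL/min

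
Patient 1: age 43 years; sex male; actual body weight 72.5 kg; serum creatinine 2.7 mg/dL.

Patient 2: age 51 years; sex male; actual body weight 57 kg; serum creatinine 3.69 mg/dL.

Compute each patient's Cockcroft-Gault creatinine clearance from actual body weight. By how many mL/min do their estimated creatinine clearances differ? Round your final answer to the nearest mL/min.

Patient 1: CrCl = (140 − 43) × 72.5 / (72 × 2.7) = 7032.5 / 194.40 ≈ 36.2 mL/min
Patient 2: CrCl = (140 − 51) × 57 / (72 × 3.69) = 5073.0 / 265.68 ≈ 19.1 mL/min
|36.2 − 19.1| = 17.1 mL/min

17 mL/min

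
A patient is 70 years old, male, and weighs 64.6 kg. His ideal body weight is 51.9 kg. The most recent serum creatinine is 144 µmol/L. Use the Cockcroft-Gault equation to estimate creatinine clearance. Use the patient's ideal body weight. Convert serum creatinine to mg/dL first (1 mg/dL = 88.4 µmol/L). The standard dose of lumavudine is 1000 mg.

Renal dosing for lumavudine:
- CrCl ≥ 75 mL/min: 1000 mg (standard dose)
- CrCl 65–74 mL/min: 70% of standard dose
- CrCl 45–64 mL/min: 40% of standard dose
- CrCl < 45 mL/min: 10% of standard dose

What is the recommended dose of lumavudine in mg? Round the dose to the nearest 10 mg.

100 mg

SCr = 144 / 88.4 = 1.629 mg/dL
CrCl = (140 − 70) × 51.9 / (72 × 1.629) = 3633.0 / 117.29 ≈ 31.0 mL/min
CrCl ≈ 31 mL/min → bracket < 45 mL/min.
10% of 1000 mg = 100 mg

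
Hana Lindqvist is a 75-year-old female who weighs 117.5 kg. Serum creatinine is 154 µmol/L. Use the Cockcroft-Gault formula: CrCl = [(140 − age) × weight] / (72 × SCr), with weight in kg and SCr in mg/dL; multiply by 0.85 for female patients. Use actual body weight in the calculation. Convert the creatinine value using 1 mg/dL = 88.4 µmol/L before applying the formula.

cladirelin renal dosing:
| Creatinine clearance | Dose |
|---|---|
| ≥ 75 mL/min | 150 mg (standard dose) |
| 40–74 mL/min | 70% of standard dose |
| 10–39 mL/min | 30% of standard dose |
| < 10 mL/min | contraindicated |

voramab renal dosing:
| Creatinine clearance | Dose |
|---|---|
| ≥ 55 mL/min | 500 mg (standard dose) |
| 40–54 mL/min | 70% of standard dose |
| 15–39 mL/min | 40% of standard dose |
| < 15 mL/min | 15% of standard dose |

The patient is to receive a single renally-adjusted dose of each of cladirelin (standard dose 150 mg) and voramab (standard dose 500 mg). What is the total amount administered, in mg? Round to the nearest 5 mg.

SCr = 154 / 88.4 = 1.742 mg/dL
CrCl = (140 − 75) × 117.5 / (72 × 1.742) × 0.85 = 7637.5 / 125.42 × 0.85 ≈ 51.8 mL/min
CrCl ≈ 52 mL/min.
cladirelin: 40–74 mL/min → 70% of 150 mg = 105 mg.
voramab: 40–54 mL/min → 70% of 500 mg = 350 mg.
Total = 105 + 350 = 455 mg.

455 mg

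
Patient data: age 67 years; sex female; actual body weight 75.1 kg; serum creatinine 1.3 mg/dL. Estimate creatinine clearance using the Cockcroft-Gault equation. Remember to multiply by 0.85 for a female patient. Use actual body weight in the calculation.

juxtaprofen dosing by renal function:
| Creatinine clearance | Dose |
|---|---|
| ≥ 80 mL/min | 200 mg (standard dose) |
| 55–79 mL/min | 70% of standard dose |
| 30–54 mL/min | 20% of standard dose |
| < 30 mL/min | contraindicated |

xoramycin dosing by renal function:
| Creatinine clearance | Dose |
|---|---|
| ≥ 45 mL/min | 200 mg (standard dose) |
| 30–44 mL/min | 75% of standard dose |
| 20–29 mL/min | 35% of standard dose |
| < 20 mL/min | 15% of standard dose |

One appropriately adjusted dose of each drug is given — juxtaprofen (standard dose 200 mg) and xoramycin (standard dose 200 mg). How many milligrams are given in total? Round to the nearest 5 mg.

CrCl = (140 − 67) × 75.1 / (72 × 1.3) × 0.85 = 5482.3 / 93.60 × 0.85 ≈ 49.8 mL/min
CrCl ≈ 50 mL/min.
juxtaprofen: 30–54 mL/min → 20% of 200 mg = 40 mg.
xoramycin: ≥ 45 mL/min → 100% of 200 mg = 200 mg.
Total = 40 + 200 = 240 mg.

240 mg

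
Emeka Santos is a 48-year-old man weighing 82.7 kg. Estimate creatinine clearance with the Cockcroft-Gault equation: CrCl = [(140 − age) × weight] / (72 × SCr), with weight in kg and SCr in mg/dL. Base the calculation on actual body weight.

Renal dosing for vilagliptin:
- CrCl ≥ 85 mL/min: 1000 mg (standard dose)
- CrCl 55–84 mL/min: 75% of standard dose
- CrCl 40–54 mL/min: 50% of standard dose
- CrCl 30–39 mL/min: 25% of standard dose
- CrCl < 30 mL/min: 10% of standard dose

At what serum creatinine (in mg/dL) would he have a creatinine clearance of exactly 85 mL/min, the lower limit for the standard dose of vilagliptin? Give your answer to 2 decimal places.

Standard dose requires CrCl ≥ 85 mL/min.
Set (140 − 48) × 82.7 / (72 × SCr) = 85
SCr = (140 − 48) × 82.7 / (72 × 85) = 1.243 mg/dL

1.24 mg/dL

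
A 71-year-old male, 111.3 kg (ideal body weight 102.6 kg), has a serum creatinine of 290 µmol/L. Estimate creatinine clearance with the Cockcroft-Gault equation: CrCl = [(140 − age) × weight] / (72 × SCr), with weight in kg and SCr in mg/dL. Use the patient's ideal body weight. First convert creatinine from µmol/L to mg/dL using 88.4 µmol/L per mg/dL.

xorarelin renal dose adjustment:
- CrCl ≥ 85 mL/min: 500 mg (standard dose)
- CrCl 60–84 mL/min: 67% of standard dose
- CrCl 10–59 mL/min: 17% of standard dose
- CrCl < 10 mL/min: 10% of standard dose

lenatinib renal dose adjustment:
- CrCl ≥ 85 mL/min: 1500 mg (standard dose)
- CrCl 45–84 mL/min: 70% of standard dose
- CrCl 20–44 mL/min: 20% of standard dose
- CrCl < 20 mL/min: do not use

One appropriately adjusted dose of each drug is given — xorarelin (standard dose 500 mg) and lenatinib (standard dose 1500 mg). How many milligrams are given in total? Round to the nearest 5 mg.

SCr = 290 / 88.4 = 3.281 mg/dL
CrCl = (140 − 71) × 102.6 / (72 × 3.281) = 7079.4 / 236.23 ≈ 30.0 mL/min
CrCl ≈ 30 mL/min.
xorarelin: 10–59 mL/min → 17% of 500 mg = 85 mg.
lenatinib: 20–44 mL/min → 20% of 1500 mg = 300 mg.
Total = 85 + 300 = 385 mg.

385 mg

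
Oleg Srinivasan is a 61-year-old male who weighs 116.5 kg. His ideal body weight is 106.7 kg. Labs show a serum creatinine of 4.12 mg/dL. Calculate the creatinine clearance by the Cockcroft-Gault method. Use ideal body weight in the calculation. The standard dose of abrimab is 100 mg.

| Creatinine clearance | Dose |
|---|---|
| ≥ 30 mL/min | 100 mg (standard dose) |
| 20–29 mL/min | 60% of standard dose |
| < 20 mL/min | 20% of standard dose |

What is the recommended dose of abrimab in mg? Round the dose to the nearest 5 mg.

CrCl = (140 − 61) × 106.7 / (72 × 4.12) = 8429.3 / 296.64 ≈ 28.4 mL/min
CrCl ≈ 28 mL/min → bracket 20–29 mL/min.
60% of 100 mg = 60 mg

60 mg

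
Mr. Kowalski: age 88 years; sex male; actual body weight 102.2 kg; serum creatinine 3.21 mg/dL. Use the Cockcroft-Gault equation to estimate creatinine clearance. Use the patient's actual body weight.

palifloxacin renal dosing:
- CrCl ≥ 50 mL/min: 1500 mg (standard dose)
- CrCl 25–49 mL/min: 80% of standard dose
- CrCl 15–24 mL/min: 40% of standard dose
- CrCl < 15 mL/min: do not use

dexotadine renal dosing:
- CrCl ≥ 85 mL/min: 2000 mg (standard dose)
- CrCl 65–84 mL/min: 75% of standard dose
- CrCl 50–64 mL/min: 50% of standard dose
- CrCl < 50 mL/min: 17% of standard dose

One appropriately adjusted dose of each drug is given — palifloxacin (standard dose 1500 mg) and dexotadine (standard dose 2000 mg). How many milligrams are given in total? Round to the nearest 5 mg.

940 mg

CrCl = (140 − 88) × 102.2 / (72 × 3.21) = 5314.4 / 231.12 ≈ 23.0 mL/min
CrCl ≈ 23 mL/min.
palifloxacin: 15–24 mL/min → 40% of 1500 mg = 600 mg.
dexotadine: < 50 mL/min → 17% of 2000 mg = 340 mg.
Total = 600 + 340 = 940 mg.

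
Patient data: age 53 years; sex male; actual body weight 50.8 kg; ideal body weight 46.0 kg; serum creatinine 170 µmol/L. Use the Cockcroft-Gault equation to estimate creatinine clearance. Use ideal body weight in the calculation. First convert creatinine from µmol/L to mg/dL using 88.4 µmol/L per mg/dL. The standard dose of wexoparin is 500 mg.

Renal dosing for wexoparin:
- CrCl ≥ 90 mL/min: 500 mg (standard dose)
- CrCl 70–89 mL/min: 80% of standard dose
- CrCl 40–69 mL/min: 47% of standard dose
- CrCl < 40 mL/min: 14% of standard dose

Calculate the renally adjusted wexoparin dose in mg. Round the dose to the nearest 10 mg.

SCr = 170 / 88.4 = 1.923 mg/dL
CrCl = (140 − 53) × 46 / (72 × 1.923) = 4002.0 / 138.46 ≈ 28.9 mL/min
CrCl ≈ 29 mL/min → bracket < 40 mL/min.
14% of 500 mg = 70 mg

70 mg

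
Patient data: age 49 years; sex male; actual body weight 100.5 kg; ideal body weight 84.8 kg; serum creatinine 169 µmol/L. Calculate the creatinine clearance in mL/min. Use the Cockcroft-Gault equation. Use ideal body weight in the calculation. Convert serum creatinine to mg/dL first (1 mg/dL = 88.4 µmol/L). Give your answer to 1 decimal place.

SCr = 169 / 88.4 = 1.912 mg/dL
CrCl = (140 − 49) × 84.8 / (72 × 1.912) = 7716.8 / 137.66 ≈ 56.1 mL/min

56.1 mL/min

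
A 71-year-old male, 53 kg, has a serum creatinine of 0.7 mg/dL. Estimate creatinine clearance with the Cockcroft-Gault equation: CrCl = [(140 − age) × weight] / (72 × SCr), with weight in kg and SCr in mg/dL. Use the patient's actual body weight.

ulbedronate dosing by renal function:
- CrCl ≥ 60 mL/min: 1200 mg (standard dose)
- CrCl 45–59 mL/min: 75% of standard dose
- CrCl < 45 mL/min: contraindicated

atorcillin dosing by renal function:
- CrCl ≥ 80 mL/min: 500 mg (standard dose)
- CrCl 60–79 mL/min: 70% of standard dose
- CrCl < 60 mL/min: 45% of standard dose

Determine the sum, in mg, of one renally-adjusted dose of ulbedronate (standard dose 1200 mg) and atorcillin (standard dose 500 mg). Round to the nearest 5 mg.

CrCl = (140 − 71) × 53 / (72 × 0.7) = 3657.0 / 50.40 ≈ 72.6 mL/min
CrCl ≈ 73 mL/min.
ulbedronate: ≥ 60 mL/min → 100% of 1200 mg = 1200 mg.
atorcillin: 60–79 mL/min → 70% of 500 mg = 350 mg.
Total = 1200 + 350 = 1550 mg.

1550 mg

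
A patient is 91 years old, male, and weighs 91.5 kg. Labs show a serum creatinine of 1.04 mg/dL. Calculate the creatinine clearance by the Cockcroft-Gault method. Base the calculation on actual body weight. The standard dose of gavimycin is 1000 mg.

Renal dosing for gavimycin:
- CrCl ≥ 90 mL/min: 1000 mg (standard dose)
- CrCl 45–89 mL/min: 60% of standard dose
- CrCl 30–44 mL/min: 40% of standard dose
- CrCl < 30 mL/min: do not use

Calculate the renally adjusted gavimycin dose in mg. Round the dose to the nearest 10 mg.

600 mg

CrCl = (140 − 91) × 91.5 / (72 × 1.04) = 4483.5 / 74.88 ≈ 59.9 mL/min
CrCl ≈ 60 mL/min → bracket 45–89 mL/min.
60% of 1000 mg = 600 mg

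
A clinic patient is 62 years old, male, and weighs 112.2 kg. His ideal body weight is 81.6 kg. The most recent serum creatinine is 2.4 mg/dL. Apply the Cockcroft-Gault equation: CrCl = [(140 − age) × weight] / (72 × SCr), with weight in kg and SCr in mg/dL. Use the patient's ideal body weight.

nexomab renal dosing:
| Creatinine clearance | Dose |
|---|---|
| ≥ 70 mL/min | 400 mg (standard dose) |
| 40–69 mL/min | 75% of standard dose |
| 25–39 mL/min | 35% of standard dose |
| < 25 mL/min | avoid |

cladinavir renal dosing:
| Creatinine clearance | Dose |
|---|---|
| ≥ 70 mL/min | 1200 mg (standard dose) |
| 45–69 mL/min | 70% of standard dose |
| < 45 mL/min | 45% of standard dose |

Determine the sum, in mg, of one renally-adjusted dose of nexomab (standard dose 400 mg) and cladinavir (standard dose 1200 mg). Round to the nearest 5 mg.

680 mg

CrCl = (140 − 62) × 81.6 / (72 × 2.4) = 6364.8 / 172.80 ≈ 36.8 mL/min
CrCl ≈ 37 mL/min.
nexomab: 25–39 mL/min → 35% of 400 mg = 140 mg.
cladinavir: < 45 mL/min → 45% of 1200 mg = 540 mg.
Total = 140 + 540 = 680 mg.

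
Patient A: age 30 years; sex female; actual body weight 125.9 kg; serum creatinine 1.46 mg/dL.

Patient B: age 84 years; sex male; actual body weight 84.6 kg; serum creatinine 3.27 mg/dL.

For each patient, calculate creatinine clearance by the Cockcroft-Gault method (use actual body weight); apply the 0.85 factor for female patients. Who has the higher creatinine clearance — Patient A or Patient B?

Patient A

Patient A: CrCl = (140 − 30) × 125.9 / (72 × 1.46) × 0.85 = 13849.0 / 105.12 × 0.85 ≈ 112.0 mL/min
Patient B: CrCl = (140 − 84) × 84.6 / (72 × 3.27) = 4737.6 / 235.44 ≈ 20.1 mL/min
112.0 vs 20.1 mL/min → Patient A is higher.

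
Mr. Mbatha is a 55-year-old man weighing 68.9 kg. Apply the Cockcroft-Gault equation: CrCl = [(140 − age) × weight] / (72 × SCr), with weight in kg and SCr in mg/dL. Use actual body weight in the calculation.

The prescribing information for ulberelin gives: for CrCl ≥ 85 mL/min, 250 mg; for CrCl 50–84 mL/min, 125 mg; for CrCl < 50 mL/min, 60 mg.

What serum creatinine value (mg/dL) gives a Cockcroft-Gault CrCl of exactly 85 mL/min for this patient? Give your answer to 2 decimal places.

0.96 mg/dL

Standard dose requires CrCl ≥ 85 mL/min.
Set (140 − 55) × 68.9 / (72 × SCr) = 85
SCr = (140 − 55) × 68.9 / (72 × 85) = 0.957 mg/dL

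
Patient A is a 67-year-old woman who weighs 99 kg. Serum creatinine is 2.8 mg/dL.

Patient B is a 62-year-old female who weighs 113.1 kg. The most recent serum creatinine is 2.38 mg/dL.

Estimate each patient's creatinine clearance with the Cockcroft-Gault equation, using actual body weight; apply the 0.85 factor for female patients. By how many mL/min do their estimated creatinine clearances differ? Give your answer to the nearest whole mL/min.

13 mL/min

Patient A: CrCl = (140 − 67) × 99 / (72 × 2.8) × 0.85 = 7227.0 / 201.60 × 0.85 ≈ 30.5 mL/min
Patient B: CrCl = (140 − 62) × 113.1 / (72 × 2.38) × 0.85 = 8821.8 / 171.36 × 0.85 ≈ 43.8 mL/min
|30.5 − 43.8| = 13.3 mL/min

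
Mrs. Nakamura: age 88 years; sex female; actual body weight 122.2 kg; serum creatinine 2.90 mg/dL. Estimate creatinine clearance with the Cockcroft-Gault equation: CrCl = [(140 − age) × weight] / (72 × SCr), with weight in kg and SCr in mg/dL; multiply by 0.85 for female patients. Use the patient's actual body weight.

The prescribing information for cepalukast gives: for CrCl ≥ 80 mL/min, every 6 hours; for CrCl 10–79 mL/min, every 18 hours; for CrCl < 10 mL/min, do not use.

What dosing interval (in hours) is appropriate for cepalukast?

every 18 hours

CrCl = (140 − 88) × 122.2 / (72 × 2.9) × 0.85 = 6354.4 / 208.80 × 0.85 ≈ 25.9 mL/min
CrCl ≈ 26 mL/min → bracket 10–79 mL/min → every 18 hours.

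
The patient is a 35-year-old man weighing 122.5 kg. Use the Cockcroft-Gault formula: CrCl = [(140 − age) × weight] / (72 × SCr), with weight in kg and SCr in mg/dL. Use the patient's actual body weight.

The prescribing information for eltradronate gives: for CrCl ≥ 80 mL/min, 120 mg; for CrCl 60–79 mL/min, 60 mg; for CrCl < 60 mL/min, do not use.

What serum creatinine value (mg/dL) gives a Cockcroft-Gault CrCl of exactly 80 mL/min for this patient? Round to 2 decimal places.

2.23 mg/dL

Standard dose requires CrCl ≥ 80 mL/min.
Set (140 − 35) × 122.5 / (72 × SCr) = 80
SCr = (140 − 35) × 122.5 / (72 × 80) = 2.233 mg/dL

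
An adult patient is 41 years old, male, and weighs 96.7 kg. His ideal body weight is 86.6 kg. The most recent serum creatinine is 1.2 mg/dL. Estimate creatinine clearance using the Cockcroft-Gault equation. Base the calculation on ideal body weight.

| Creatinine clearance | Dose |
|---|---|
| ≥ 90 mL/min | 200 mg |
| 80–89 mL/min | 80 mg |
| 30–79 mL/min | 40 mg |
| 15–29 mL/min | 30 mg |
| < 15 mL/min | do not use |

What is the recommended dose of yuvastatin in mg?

200 mg

CrCl = (140 − 41) × 86.6 / (72 × 1.2) = 8573.4 / 86.40 ≈ 99.2 mL/min
CrCl ≈ 99 mL/min → bracket ≥ 90 mL/min.
Dose for this bracket: 200 mg.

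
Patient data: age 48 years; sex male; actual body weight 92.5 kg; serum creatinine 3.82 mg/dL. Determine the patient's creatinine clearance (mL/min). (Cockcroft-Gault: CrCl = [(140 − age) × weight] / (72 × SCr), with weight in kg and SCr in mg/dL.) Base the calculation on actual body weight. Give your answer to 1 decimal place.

30.9 mL/min

CrCl = (140 − 48) × 92.5 / (72 × 3.82) = 8510.0 / 275.04 ≈ 30.9 mL/min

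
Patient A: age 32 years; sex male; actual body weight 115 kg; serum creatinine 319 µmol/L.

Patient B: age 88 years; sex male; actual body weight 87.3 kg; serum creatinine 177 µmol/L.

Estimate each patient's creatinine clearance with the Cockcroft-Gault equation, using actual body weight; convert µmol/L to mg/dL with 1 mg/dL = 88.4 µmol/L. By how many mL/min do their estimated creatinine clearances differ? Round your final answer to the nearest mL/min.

Patient A: SCr = 319 / 88.4 = 3.609 mg/dL
Patient A: CrCl = (140 − 32) × 115 / (72 × 3.609) = 12420.0 / 259.85 ≈ 47.8 mL/min
Patient B: SCr = 177 / 88.4 = 2.002 mg/dL
Patient B: CrCl = (140 − 88) × 87.3 / (72 × 2.002) = 4539.6 / 144.14 ≈ 31.5 mL/min
|47.8 − 31.5| = 16.3 mL/min

16 mL/min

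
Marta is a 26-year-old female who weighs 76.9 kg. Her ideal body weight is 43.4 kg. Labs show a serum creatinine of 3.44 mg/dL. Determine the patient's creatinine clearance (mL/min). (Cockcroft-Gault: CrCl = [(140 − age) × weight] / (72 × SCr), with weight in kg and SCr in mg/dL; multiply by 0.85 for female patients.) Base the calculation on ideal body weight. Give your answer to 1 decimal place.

CrCl = (140 − 26) × 43.4 / (72 × 3.44) × 0.85 = 4947.6 / 247.68 × 0.85 ≈ 17.0 mL/min

17.0 mL/min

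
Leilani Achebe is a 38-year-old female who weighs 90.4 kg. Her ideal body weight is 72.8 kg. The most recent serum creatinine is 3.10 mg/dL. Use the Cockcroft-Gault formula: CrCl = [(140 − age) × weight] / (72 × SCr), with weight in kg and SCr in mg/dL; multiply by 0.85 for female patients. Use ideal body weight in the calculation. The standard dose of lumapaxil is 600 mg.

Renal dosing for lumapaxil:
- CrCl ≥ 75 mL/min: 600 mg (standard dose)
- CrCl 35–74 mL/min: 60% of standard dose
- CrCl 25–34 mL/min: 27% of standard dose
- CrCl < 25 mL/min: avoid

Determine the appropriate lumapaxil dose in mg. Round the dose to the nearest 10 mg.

CrCl = (140 − 38) × 72.8 / (72 × 3.1) × 0.85 = 7425.6 / 223.20 × 0.85 ≈ 28.3 mL/min
CrCl ≈ 28 mL/min → bracket 25–34 mL/min.
27% of 600 mg = 162 mg → 160 mg

160 mg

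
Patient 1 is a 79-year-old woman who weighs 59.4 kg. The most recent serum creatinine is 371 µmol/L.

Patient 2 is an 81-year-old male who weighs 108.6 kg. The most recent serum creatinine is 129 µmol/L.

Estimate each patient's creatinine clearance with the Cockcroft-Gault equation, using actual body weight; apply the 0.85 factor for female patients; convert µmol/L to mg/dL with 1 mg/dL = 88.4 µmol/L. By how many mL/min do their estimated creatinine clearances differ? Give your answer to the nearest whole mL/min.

51 mL/min

Patient 1: SCr = 371 / 88.4 = 4.197 mg/dL
Patient 1: CrCl = (140 − 79) × 59.4 / (72 × 4.197) × 0.85 = 3623.4 / 302.18 × 0.85 ≈ 10.2 mL/min
Patient 2: SCr = 129 / 88.4 = 1.459 mg/dL
Patient 2: CrCl = (140 − 81) × 108.6 / (72 × 1.459) = 6407.4 / 105.05 ≈ 61.0 mL/min
|10.2 − 61.0| = 50.8 mL/min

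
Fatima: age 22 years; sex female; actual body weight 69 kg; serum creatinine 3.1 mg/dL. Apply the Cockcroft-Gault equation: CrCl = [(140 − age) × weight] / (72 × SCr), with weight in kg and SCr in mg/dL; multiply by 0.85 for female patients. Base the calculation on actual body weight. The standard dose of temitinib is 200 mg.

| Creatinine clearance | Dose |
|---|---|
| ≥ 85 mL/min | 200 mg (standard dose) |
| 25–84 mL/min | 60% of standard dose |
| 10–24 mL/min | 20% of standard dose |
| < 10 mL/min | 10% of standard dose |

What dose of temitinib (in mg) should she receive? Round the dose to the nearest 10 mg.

CrCl = (140 − 22) × 69 / (72 × 3.1) × 0.85 = 8142.0 / 223.20 × 0.85 ≈ 31.0 mL/min
CrCl ≈ 31 mL/min → bracket 25–84 mL/min.
60% of 200 mg = 120 mg

120 mg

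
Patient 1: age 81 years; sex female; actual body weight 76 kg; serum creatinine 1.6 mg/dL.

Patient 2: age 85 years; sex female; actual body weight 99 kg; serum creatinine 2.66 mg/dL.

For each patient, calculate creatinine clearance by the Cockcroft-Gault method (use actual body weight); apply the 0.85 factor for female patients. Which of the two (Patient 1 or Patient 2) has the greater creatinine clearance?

Patient 1

Patient 1: CrCl = (140 − 81) × 76 / (72 × 1.6) × 0.85 = 4484.0 / 115.20 × 0.85 ≈ 33.1 mL/min
Patient 2: CrCl = (140 − 85) × 99 / (72 × 2.66) × 0.85 = 5445.0 / 191.52 × 0.85 ≈ 24.2 mL/min
33.1 vs 24.2 mL/min → Patient 1 is higher.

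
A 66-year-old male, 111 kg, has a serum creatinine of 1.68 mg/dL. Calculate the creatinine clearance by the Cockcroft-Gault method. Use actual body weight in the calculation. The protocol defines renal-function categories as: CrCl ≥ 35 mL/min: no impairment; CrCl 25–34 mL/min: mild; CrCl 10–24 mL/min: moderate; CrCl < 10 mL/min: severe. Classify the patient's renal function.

CrCl = (140 − 66) × 111 / (72 × 1.68) = 8214.0 / 120.96 ≈ 67.9 mL/min
68 mL/min falls in the 'no impairment' range.

no impairment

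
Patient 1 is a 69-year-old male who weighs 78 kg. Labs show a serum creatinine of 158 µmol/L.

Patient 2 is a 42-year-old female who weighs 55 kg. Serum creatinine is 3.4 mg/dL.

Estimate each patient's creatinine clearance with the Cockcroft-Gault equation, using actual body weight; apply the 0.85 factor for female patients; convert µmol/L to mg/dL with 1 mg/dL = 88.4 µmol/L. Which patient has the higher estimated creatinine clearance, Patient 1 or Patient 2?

Patient 1

Patient 1: SCr = 158 / 88.4 = 1.787 mg/dL
Patient 1: CrCl = (140 − 69) × 78 / (72 × 1.787) = 5538.0 / 128.66 ≈ 43.0 mL/min
Patient 2: CrCl = (140 − 42) × 55 / (72 × 3.4) × 0.85 = 5390.0 / 244.80 × 0.85 ≈ 18.7 mL/min
43.0 vs 18.7 mL/min → Patient 1 is higher.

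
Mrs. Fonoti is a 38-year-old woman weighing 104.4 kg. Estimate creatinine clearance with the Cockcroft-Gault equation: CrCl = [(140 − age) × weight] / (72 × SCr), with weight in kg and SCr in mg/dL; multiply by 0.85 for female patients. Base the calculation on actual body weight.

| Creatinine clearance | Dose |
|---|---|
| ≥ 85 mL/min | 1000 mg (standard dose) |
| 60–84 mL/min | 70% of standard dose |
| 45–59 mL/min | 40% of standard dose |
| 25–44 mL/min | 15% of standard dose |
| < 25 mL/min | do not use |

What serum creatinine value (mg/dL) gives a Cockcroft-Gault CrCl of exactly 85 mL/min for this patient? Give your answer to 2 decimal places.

1.48 mg/dL

Standard dose requires CrCl ≥ 85 mL/min.
Set (140 − 38) × 104.4 × 0.85 / (72 × SCr) = 85
SCr = (140 − 38) × 104.4 × 0.85 / (72 × 85) = 1.479 mg/dL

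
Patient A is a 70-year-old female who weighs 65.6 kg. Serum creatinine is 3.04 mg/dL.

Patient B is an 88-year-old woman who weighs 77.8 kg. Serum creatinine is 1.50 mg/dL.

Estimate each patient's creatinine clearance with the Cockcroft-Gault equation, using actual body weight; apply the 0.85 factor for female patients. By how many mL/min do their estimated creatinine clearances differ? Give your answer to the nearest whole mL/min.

Patient A: CrCl = (140 − 70) × 65.6 / (72 × 3.04) × 0.85 = 4592.0 / 218.88 × 0.85 ≈ 17.8 mL/min
Patient B: CrCl = (140 − 88) × 77.8 / (72 × 1.5) × 0.85 = 4045.6 / 108.00 × 0.85 ≈ 31.8 mL/min
|17.8 − 31.8| = 14.0 mL/min

14 mL/min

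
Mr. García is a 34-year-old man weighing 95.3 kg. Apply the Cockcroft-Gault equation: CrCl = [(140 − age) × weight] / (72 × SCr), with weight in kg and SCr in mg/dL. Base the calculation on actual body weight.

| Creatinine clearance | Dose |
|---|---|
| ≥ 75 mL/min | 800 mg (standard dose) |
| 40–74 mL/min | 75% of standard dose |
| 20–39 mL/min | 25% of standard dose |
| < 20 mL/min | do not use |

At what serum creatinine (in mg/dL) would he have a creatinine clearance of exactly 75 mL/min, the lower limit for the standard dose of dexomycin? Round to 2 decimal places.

Standard dose requires CrCl ≥ 75 mL/min.
Set (140 − 34) × 95.3 / (72 × SCr) = 75
SCr = (140 − 34) × 95.3 / (72 × 75) = 1.871 mg/dL

1.87 mg/dL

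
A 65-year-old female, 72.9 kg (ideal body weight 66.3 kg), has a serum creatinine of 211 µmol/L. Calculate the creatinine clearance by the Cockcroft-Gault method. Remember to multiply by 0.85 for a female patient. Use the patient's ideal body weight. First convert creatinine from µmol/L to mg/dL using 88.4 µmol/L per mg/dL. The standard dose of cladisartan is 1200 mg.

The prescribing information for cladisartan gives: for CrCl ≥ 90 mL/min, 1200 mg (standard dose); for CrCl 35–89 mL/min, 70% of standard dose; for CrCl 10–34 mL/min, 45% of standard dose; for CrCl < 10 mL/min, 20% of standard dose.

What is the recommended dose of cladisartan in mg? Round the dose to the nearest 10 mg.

540 mg

SCr = 211 / 88.4 = 2.387 mg/dL
CrCl = (140 − 65) × 66.3 / (72 × 2.387) × 0.85 = 4972.5 / 171.86 × 0.85 ≈ 24.6 mL/min
CrCl ≈ 25 mL/min → bracket 10–34 mL/min.
45% of 1200 mg = 540 mg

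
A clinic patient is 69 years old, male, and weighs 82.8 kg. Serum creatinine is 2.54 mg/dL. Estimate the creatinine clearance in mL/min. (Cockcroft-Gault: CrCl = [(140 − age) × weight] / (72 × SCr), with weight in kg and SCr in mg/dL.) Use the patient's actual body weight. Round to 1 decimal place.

32.1 mL/min

CrCl = (140 − 69) × 82.8 / (72 × 2.54) = 5878.8 / 182.88 ≈ 32.1 mL/min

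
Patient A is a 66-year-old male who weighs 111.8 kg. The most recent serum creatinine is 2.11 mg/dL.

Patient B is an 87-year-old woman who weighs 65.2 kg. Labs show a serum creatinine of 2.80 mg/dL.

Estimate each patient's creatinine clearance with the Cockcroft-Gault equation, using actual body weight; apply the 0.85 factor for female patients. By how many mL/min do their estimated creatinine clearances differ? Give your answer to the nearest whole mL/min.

Patient A: CrCl = (140 − 66) × 111.8 / (72 × 2.11) = 8273.2 / 151.92 ≈ 54.5 mL/min
Patient B: CrCl = (140 − 87) × 65.2 / (72 × 2.8) × 0.85 = 3455.6 / 201.60 × 0.85 ≈ 14.6 mL/min
|54.5 − 14.6| = 39.9 mL/min

40 mL/min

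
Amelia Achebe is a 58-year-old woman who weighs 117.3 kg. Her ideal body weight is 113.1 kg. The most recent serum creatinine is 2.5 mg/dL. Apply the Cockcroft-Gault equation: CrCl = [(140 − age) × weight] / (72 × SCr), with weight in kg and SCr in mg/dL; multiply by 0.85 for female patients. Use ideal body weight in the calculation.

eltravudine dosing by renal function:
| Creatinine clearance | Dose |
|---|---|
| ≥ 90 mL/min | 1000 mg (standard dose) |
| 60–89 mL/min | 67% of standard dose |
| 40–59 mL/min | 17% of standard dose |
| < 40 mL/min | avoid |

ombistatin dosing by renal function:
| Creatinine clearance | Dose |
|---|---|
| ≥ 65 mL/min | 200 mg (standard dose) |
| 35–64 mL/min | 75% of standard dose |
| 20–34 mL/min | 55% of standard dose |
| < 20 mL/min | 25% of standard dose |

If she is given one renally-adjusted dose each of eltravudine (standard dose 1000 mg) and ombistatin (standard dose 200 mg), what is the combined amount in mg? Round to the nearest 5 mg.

320 mg

CrCl = (140 − 58) × 113.1 / (72 × 2.5) × 0.85 = 9274.2 / 180.00 × 0.85 ≈ 43.8 mL/min
CrCl ≈ 44 mL/min.
eltravudine: 40–59 mL/min → 17% of 1000 mg = 170 mg.
ombistatin: 35–64 mL/min → 75% of 200 mg = 150 mg.
Total = 170 + 150 = 320 mg.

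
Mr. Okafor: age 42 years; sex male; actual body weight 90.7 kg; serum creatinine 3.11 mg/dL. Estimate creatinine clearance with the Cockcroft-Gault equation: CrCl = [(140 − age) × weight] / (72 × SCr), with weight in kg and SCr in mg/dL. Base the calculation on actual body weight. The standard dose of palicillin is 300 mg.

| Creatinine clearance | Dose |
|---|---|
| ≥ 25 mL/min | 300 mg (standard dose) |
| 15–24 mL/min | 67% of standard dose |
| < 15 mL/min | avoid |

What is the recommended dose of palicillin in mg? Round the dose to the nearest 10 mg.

300 mg

CrCl = (140 − 42) × 90.7 / (72 × 3.11) = 8888.6 / 223.92 ≈ 39.7 mL/min
CrCl ≈ 40 mL/min → bracket ≥ 25 mL/min.
100% of 300 mg = 300 mg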